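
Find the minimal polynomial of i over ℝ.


i satisfies x² + 1 = 0, irreducible over ℝ

Minimal polynomial: x² + 1


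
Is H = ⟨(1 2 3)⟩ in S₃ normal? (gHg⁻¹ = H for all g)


H = ⟨(1 2 3)⟩ in S₃
⟨(1 2 3)⟩ has order 3 and index 2 in S₃; index-2 subgroups are normal

Yes, normal subgroup


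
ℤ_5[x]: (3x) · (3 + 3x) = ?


Expand and collect like terms; reduce coefficients mod 5:
x^0: 0·3 = 0 ≡ 0 (mod 5)
x^1: 0·3 + 3·3 = 9 ≡ 4 (mod 5)
x^2: 3·3 = 9 ≡ 4 (mod 5)
Result: 4x + 4x^2

f · g = 4x + 4x^2


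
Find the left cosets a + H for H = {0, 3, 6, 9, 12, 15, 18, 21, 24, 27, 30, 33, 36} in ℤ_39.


H = {0, 3, 6, 9, 12, 15, 18, 21, 24, 27, 30, 33, 36}, |H| = 13
Number of cosets = |G|/|H| = 39/13 = 3
0 + H = {0, 3, 6, 9, 12, 15, 18, 21, 24, 27, 30, 33, 36}
1 + H = {1, 4, 7, 10, 13, 16, 19, 22, 25, 28, 31, 34, 37}
2 + H = {2, 5, 8, 11, 14, 17, 20, 23, 26, 29, 32, 35, 38}

Cosets: 0+H={0,3,6,9,12,15,18,21,24,27,30,33,36}; 1+H={1,4,7,10,13,16,19,22,25,28,31,34,37}; 2+H={2,5,8,11,14,17,20,23,26,29,32,35,38}


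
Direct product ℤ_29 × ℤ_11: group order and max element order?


|ℤ_29 × ℤ_11| = 29 × 11 = 319
Max element order = lcm(29,11) = 319
Cyclic? Yes (gcd=1)

|ℤ_29×ℤ_11| = 319, max element order = 319


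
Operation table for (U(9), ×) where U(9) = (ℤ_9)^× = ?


Elements: {1, 2, 4, 5, 7, 8}
Operation: multiplication mod 9
Entry (a, b) = (a × b) mod 9

Cayley table:
  | 1 | 2 | 4 | 5 | 7 | 8
1 | 1 | 2 | 4 | 5 | 7 | 8
2 | 2 | 4 | 8 | 1 | 5 | 7
4 | 4 | 8 | 7 | 2 | 1 | 5
5 | 5 | 1 | 2 | 7 | 8 | 4
7 | 7 | 5 | 1 | 8 | 4 | 2
8 | 8 | 7 | 5 | 4 | 2 | 1


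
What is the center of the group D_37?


Z(G) = {g ∈ G | gx = xg for all x ∈ G}
For odd n, Z(D_n) = {e}: no nontrivial rotation commutes with all reflections

Z(D_37) = {e}


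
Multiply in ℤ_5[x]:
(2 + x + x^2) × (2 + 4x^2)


Expand and collect like terms; reduce coefficients mod 5:
x^0: 2·2 = 4 ≡ 4 (mod 5)
x^1: 2·0 + 1·2 = 2 ≡ 2 (mod 5)
x^2: 2·4 + 1·0 + 1·2 = 10 ≡ 0 (mod 5)
x^3: 1·4 + 1·0 = 4 ≡ 4 (mod 5)
x^4: 1·4 = 4 ≡ 4 (mod 5)
Result: 4 + 2x + 4x^3 + 4x^4

f · g = 4 + 2x + 4x^3 + 4x^4


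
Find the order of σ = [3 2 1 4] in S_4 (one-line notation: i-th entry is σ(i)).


Cycle decomposition: (1 3)
Cycle lengths: 2
Order = lcm(2) = 2

ord(σ) = 2


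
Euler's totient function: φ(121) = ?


Factor n: 121 = 11^2
φ(n) = n · ∏(1 - 1/p) over distinct primes p | n
φ(121) = 121 · (1 - 1/11) = 110

φ(121) = 110


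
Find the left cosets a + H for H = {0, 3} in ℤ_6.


H = {0, 3}, |H| = 2
Number of cosets = |G|/|H| = 6/2 = 3
0 + H = {0, 3}
1 + H = {1, 4}
2 + H = {2, 5}

Cosets: 0+H={0,3}; 1+H={1,4}; 2+H={2,5}


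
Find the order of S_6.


|S_n| = n! (number of permutations of n symbols)
|S_6| = 6! = 720

|S_6| = 720


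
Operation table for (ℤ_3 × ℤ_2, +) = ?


Elements: {(0,0), (0,1), (1,0), (1,1), (2,0), (2,1)}
Operation: componentwise addition mod (3, 2)
Entry (a, b) = ((a₁+b₁) mod 3, (a₂+b₂) mod 2)

Cayley table:
      | (0,0) | (0,1) | (1,0) | (1,1) | (2,0) | (2,1)
(0,0) | (0,0) | (0,1) | (1,0) | (1,1) | (2,0) | (2,1)
(0,1) | (0,1) | (0,0) | (1,1) | (1,0) | (2,1) | (2,0)
(1,0) | (1,0) | (1,1) | (2,0) | (2,1) | (0,0) | (0,1)
(1,1) | (1,1) | (1,0) | (2,1) | (2,0) | (0,1) | (0,0)
(2,0) | (2,0) | (2,1) | (0,0) | (0,1) | (1,0) | (1,1)
(2,1) | (2,1) | (2,0) | (0,1) | (0,0) | (1,1) | (1,0)


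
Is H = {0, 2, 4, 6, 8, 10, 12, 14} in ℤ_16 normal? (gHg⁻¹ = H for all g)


H = {0, 2, 4, 6, 8, 10, 12, 14} in ℤ_16
ℤ_16 is abelian; every subgroup of an abelian group is normal

Yes, normal subgroup


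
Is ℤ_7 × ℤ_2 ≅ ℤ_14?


Comparing ℤ_7 × ℤ_2 and ℤ_14:
gcd(7,2) = 1, so ℤ_7 × ℤ_2 ≅ ℤ_14 (CRT)

Yes, ℤ_7 × ℤ_2 ≅ ℤ_14


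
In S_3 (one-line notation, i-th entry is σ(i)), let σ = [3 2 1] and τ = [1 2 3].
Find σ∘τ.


σ∘τ: apply τ first, then σ
1 →τ 1 →σ 3
2 →τ 2 →σ 2
3 →τ 3 →σ 1

σ∘τ = [3 2 1]


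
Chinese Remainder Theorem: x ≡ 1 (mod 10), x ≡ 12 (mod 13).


m₁ = 10, m₂ = 13, gcd = 1, so CRT applies. M = m₁·m₂ = 130
Let M₁ = M/m₁ = 13, M₂ = M/m₂ = 10
Find y₁ ≡ M₁⁻¹ (mod m₁): 13⁻¹ ≡ 7 (mod 10)
Find y₂ ≡ M₂⁻¹ (mod m₂): 10⁻¹ ≡ 4 (mod 13)
x = a₁·M₁·y₁ + a₂·M₂·y₂ = 1·13·7 + 12·10·4 = 571
Reduce mod 130: x ≡ 51
Check: 51 mod 10 = 1 ✓, 51 mod 13 = 12 ✓

x ≡ 51 (mod 130)


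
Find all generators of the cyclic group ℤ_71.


g generates ℤ_n iff gcd(g,n) = 1
Prime factors of 71: 71
Generators are g ∈ {1,...,70} not divisible by any of these primes.
Generators: {1, 2, 3, 4, 5, 6, 7, 8, 9, 10, 11, 12, 13, 14, 15, 16, 17, 18, 19, 20, 21, 22, 23, 24, 25, 26, 27, 28, 29, 30, 31, 32, 33, 34, 35, 36, 37, 38, 39, 40, 41, 42, 43, 44, 45, 46, 47, 48, 49, 50, 51, 52, 53, 54, 55, 56, 57, 58, 59, 60, 61, 62, 63, 64, 65, 66, 67, 68, 69, 70}
Number of generators = φ(71) = 70

Generators of ℤ_71 = {1, 2, 3, 4, 5, 6, 7, 8, 9, 10, 11, 12, 13, 14, 15, 16, 17, 18, 19, 20, 21, 22, 23, 24, 25, 26, 27, 28, 29, 30, 31, 32, 33, 34, 35, 36, 37, 38, 39, 40, 41, 42, 43, 44, 45, 46, 47, 48, 49, 50, 51, 52, 53, 54, 55, 56, 57, 58, 59, 60, 61, 62, 63, 64, 65, 66, 67, 68, 69, 70}


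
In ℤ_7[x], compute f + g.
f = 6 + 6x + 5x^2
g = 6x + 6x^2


Add coefficients mod 7:
x^0: 6 + 0 = 6 (mod 7)
x^1: 6 + 6 = 5 (mod 7)
x^2: 5 + 6 = 4 (mod 7)
Result: 6 + 5x + 4x^2

f + g = 6 + 5x + 4x^2


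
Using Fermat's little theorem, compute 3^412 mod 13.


Fermat's little theorem: if p is prime and gcd(a,p)=1, then a^(p-1) ≡ 1 (mod p)
p = 13 is prime, gcd(3,13) = 1
Reduce exponent: 412 mod 12 = 4
So 3^412 ≡ 3^4 (mod 13)
3^4 mod 13 = 3

3^412 ≡ 3 (mod 13)


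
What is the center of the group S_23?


Z(G) = {g ∈ G | gx = xg for all x ∈ G}
S_n is non-abelian for n ≥ 3; Z(S_23) is trivial

Z(S_23) = {e}


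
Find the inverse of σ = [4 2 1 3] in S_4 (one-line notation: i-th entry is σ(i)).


To find σ⁻¹, swap domain and range:
σ(1) = 4 → σ⁻¹(4) = 1
σ(2) = 2 → σ⁻¹(2) = 2
σ(3) = 1 → σ⁻¹(1) = 3
σ(4) = 3 → σ⁻¹(3) = 4

σ⁻¹ = [3 2 4 1]


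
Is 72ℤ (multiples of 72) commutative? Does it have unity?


72ℤ is a commutative ring under +,× but has no multiplicative identity (1 ∉ 72ℤ); it has no zero divisors, but without unity it is not an integral domain
Commutative: Yes
Integral domain: No
Has unity: No

72ℤ (multiples of 72): Commutative=Yes, Unity=No


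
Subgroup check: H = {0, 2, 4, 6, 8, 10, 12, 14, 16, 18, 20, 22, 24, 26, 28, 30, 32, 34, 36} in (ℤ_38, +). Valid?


Subgroup test for H = {0, 2, 4, 6, 8, 10, 12, 14, 16, 18, 20, 22, 24, 26, 28, 30, 32, 34, 36} in (ℤ_38, +):
(1) 0 ∈ H? Yes
(2) Closure: for all a,b ∈ H, (a+b) mod 38 ∈ H? Yes
(3) Inverses: for all a ∈ H, -a mod 38 ∈ H? Yes

Yes, H is a subgroup of ℤ_38


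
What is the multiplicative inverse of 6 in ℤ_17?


Use the extended Euclidean algorithm to write 1 = 6·s + 17·t; then s mod 17 is the inverse.
Euclidean algorithm:
  6 = 0·17 + 6
  17 = 2·6 + 5
  6 = 1·5 + 1
  5 = 5·1 + 0
gcd(6,17) = 1
Back-substitution gives: 6·(3) + 17·(-1) = 1
So 6⁻¹ ≡ 3 ≡ 3 (mod 17)
Check: 6 × 3 = 18 ≡ 1 (mod 17) ✓

6⁻¹ ≡ 3 (mod 17)


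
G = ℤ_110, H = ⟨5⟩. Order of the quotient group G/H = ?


|⟨5⟩| = n / gcd(5, 110) = 110 / 5 = 22
H is normal (ℤ_110 is abelian).
|G/H| = |G| / |H| = 110 / 22 = 5

|G/H| = 5


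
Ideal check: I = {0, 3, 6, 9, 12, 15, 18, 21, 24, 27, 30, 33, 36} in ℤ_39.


Check ideal conditions for I = {0, 3, 6, 9, 12, 15, 18, 21, 24, 27, 30, 33, 36} in ℤ_39:
(1) I is an additive subgroup? Yes
(2) For r ∈ ℤ_39 and a ∈ I: r·a ∈ I? Yes

Yes, I is an ideal of ℤ_39


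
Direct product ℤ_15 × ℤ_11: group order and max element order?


|ℤ_15 × ℤ_11| = 15 × 11 = 165
Max element order = lcm(15,11) = 165
Cyclic? Yes (gcd=1)

|ℤ_15×ℤ_11| = 165, max element order = 165


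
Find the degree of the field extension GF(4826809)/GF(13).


GF(4826809) = GF(13^6), so the extension degree is 6

[GF(4826809)/GF(13)] = 6


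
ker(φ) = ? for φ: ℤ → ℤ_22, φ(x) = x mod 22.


Kernel = preimage of identity
ker(φ) = {x ∈ ℤ : x ≡ 0 (mod 22)} = 22ℤ = {0, ±22, ±44, ...}

ker(φ) = 22ℤ


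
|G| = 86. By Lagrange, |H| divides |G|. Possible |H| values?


Lagrange's theorem: |H| divides |G|
|G| = 86
Divisors of 86: 1, 2, 43, 86

Possible subgroup orders: {1, 2, 43, 86}


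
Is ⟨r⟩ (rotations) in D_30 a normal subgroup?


H = ⟨r⟩ (rotations) in D_30
The rotation subgroup ⟨r⟩ has index 2 in D_30, so it is normal

Yes, normal subgroup


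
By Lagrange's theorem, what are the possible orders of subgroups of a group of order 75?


Lagrange's theorem: |H| divides |G|
|G| = 75
Divisors of 75: 1, 3, 5, 15, 25, 75

Possible subgroup orders: {1, 3, 5, 15, 25, 75}


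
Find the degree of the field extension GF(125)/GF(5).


GF(125) = GF(5^3), so the extension degree is 3

[GF(125)/GF(5)] = 3


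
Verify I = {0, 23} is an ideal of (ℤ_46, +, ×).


Check ideal conditions for I = {0, 23} in ℤ_46:
(1) I is an additive subgroup? Yes
(2) For r ∈ ℤ_46 and a ∈ I: r·a ∈ I? Yes

Yes, I is an ideal of ℤ_46


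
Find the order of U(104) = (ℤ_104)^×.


U(n) is the group of units mod n; |U(n)| = φ(n)
|U(104)| = φ(104) = 48

|U(104) = (ℤ_104)^×| = 48


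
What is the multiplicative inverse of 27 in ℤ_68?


Use the extended Euclidean algorithm to write 1 = 27·s + 68·t; then s mod 68 is the inverse.
Euclidean algorithm:
  27 = 0·68 + 27
  68 = 2·27 + 14
  27 = 1·14 + 13
  14 = 1·13 + 1
  13 = 13·1 + 0
gcd(27,68) = 1
Back-substitution gives: 27·(-5) + 68·(2) = 1
So 27⁻¹ ≡ -5 ≡ 63 (mod 68)
Check: 27 × 63 = 1701 ≡ 1 (mod 68) ✓

27⁻¹ ≡ 63 (mod 68)


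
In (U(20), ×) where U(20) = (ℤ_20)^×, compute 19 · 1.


Operation: multiplication mod 20
19 · 1 = (a × b) mod 20 with a = 19, b = 1

19 · 1 = 19


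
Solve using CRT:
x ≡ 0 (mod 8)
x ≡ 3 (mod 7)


m₁ = 8, m₂ = 7, gcd = 1, so CRT applies. M = m₁·m₂ = 56
Let M₁ = M/m₁ = 7, M₂ = M/m₂ = 8
Find y₁ ≡ M₁⁻¹ (mod m₁): 7⁻¹ ≡ 7 (mod 8)
Find y₂ ≡ M₂⁻¹ (mod m₂): 8⁻¹ ≡ 1 (mod 7)
x = a₁·M₁·y₁ + a₂·M₂·y₂ = 0·7·7 + 3·8·1 = 24
Reduce mod 56: x ≡ 24
Check: 24 mod 8 = 0 ✓, 24 mod 7 = 3 ✓

x ≡ 24 (mod 56)


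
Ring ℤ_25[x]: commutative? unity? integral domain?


ℤ_25 has zero divisors (5·5 ≡ 0), and these lift to constant zero divisors in ℤ_25[x]; so not an integral domain
Commutative: Yes
Integral domain: No
Has unity: Yes

ℤ_25[x]: Commutative=Yes, Unity=Yes


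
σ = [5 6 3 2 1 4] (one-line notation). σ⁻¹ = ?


To find σ⁻¹, swap domain and range:
σ(1) = 5 → σ⁻¹(5) = 1
σ(2) = 6 → σ⁻¹(6) = 2
σ(3) = 3 → σ⁻¹(3) = 3
σ(4) = 2 → σ⁻¹(2) = 4
σ(5) = 1 → σ⁻¹(1) = 5
σ(6) = 4 → σ⁻¹(4) = 6

σ⁻¹ = [5 4 3 6 1 2]


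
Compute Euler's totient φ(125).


Factor n: 125 = 5^3
φ(n) = n · ∏(1 - 1/p) over distinct primes p | n
φ(125) = 125 · (1 - 1/5) = 100

φ(125) = 100


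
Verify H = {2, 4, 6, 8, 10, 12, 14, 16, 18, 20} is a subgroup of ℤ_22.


Subgroup test for H = {2, 4, 6, 8, 10, 12, 14, 16, 18, 20} in (ℤ_22, +):
(1) 0 ∈ H? No
(2) Closure: for all a,b ∈ H, (a+b) mod 22 ∈ H? No  [counterexample: 2 + 20 = 0 ∉ H]
(3) Inverses: for all a ∈ H, -a mod 22 ∈ H? Yes

No, H is not a subgroup of ℤ_22


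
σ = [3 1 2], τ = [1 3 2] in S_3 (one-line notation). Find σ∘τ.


σ∘τ: apply τ first, then σ
1 →τ 1 →σ 3
2 →τ 3 →σ 2
3 →τ 2 →σ 1

σ∘τ = [3 2 1]


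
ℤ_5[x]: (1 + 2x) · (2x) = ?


Expand and collect like terms; reduce coefficients mod 5:
x^0: 1·0 = 0 ≡ 0 (mod 5)
x^1: 1·2 + 2·0 = 2 ≡ 2 (mod 5)
x^2: 2·2 = 4 ≡ 4 (mod 5)
Result: 2x + 4x^2

f · g = 2x + 4x^2


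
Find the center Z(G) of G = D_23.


Z(G) = {g ∈ G | gx = xg for all x ∈ G}
For odd n, Z(D_n) = {e}: no nontrivial rotation commutes with all reflections

Z(D_23) = {e}


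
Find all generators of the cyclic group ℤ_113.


g generates ℤ_n iff gcd(g,n) = 1
Prime factors of 113: 113
Generators are g ∈ {1,...,112} not divisible by any of these primes.
Generators: {1, 2, 3, 4, 5, 6, 7, 8, 9, 10, 11, 12, 13, 14, 15, 16, 17, 18, 19, 20, 21, 22, 23, 24, 25, 26, 27, 28, 29, 30, 31, 32, 33, 34, 35, 36, 37, 38, 39, 40, 41, 42, 43, 44, 45, 46, 47, 48, 49, 50, 51, 52, 53, 54, 55, 56, 57, 58, 59, 60, 61, 62, 63, 64, 65, 66, 67, 68, 69, 70, 71, 72, 73, 74, 75, 76, 77, 78, 79, 80, 81, 82, 83, 84, 85, 86, 87, 88, 89, 90, 91, 92, 93, 94, 95, 96, 97, 98, 99, 100, 101, 102, 103, 104, 105, 106, 107, 108, 109, 110, 111, 112}
Number of generators = φ(113) = 112

Generators of ℤ_113 = {1, 2, 3, 4, 5, 6, 7, 8, 9, 10, 11, 12, 13, 14, 15, 16, 17, 18, 19, 20, 21, 22, 23, 24, 25, 26, 27, 28, 29, 30, 31, 32, 33, 34, 35, 36, 37, 38, 39, 40, 41, 42, 43, 44, 45, 46, 47, 48, 49, 50, 51, 52, 53, 54, 55, 56, 57, 58, 59, 60, 61, 62, 63, 64, 65, 66, 67, 68, 69, 70, 71, 72, 73, 74, 75, 76, 77, 78, 79, 80, 81, 82, 83, 84, 85, 86, 87, 88, 89, 90, 91, 92, 93, 94, 95, 96, 97, 98, 99, 100, 101, 102, 103, 104, 105, 106, 107, 108, 109, 110, 111, 112}


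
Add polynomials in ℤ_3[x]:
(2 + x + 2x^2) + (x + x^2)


Add coefficients mod 3:
x^0: 2 + 0 = 2 (mod 3)
x^1: 1 + 1 = 2 (mod 3)
x^2: 2 + 1 = 0 (mod 3)
Result: 2 + 2x

f + g = 2 + 2x


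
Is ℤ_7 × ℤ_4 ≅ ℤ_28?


Comparing ℤ_7 × ℤ_4 and ℤ_28:
gcd(7,4) = 1, so ℤ_7 × ℤ_4 ≅ ℤ_28 (CRT)

Yes, ℤ_7 × ℤ_4 ≅ ℤ_28


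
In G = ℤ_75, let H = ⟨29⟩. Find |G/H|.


|⟨29⟩| = n / gcd(29, 75) = 75 / 1 = 75
H is normal (ℤ_75 is abelian).
|G/H| = |G| / |H| = 75 / 75 = 1

|G/H| = 1


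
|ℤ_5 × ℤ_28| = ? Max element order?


|ℤ_5 × ℤ_28| = 5 × 28 = 140
Max element order = lcm(5,28) = 140
Cyclic? Yes (gcd=1)

|ℤ_5×ℤ_28| = 140, max element order = 140


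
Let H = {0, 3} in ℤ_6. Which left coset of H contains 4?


4 + H = {4 + h (mod 6) : h ∈ H}
4+0=4, 4+3=1
4 + H = {1, 4} = 1 + H

4 + H = {1, 4}


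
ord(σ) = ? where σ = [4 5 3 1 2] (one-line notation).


Cycle decomposition: (1 4) (2 5)
Cycle lengths: 2, 2
Order = lcm(2, 2) = 2

ord(σ) = 2


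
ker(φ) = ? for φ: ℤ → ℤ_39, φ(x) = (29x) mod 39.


Kernel = preimage of identity
ker(φ) = {x ∈ ℤ : 29x ≡ 0 (mod 39)}. gcd(29,39) = 1, so 29x ≡ 0 (mod 39) ⟺ x ≡ 0 (mod 39/1 = 39). Hence ker(φ) = 39ℤ

ker(φ) = 39ℤ


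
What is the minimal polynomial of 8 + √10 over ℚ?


Let α = 8 + √10. Then α - 8 = √10, so (α - 8)² = 10, giving α² - 16α + 54 = 0. Degree 2 and α ∉ ℚ, so this is the minimal polynomial.

Minimal polynomial: x² - 16x + 54


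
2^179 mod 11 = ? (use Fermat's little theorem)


Fermat's little theorem: if p is prime and gcd(a,p)=1, then a^(p-1) ≡ 1 (mod p)
p = 11 is prime, gcd(2,11) = 1
Reduce exponent: 179 mod 10 = 9
So 2^179 ≡ 2^9 (mod 11)
2^9 mod 11 = 6

2^179 ≡ 6 (mod 11)


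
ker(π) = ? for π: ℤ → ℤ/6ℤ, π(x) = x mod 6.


Kernel = preimage of identity
ker(π) = multiples of 6 = 6ℤ

ker(π) = 6ℤ


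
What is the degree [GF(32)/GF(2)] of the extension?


GF(32) = GF(2^5), so the extension degree is 5

[GF(32)/GF(2)] = 5


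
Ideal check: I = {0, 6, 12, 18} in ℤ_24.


Check ideal conditions for I = {0, 6, 12, 18} in ℤ_24:
(1) I is an additive subgroup? Yes
(2) For r ∈ ℤ_24 and a ∈ I: r·a ∈ I? Yes

Yes, I is an ideal of ℤ_24


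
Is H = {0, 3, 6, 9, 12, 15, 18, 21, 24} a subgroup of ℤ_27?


Subgroup test for H = {0, 3, 6, 9, 12, 15, 18, 21, 24} in (ℤ_27, +):
(1) 0 ∈ H? Yes
(2) Closure: for all a,b ∈ H, (a+b) mod 27 ∈ H? Yes
(3) Inverses: for all a ∈ H, -a mod 27 ∈ H? Yes

Yes, H is a subgroup of ℤ_27


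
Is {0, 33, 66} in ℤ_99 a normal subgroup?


H = {0, 33, 66} in ℤ_99
ℤ_99 is abelian; every subgroup of an abelian group is normal

Yes, normal subgroup


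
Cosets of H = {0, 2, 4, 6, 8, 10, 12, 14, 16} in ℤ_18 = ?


H = {0, 2, 4, 6, 8, 10, 12, 14, 16}, |H| = 9
Number of cosets = |G|/|H| = 18/9 = 2
0 + H = {0, 2, 4, 6, 8, 10, 12, 14, 16}
1 + H = {1, 3, 5, 7, 9, 11, 13, 15, 17}

Cosets: 0+H={0,2,4,6,8,10,12,14,16}; 1+H={1,3,5,7,9,11,13,15,17}


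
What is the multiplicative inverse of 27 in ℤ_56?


Use the extended Euclidean algorithm to write 1 = 27·s + 56·t; then s mod 56 is the inverse.
Euclidean algorithm:
  27 = 0·56 + 27
  56 = 2·27 + 2
  27 = 13·2 + 1
  2 = 2·1 + 0
gcd(27,56) = 1
Back-substitution gives: 27·(27) + 56·(-13) = 1
So 27⁻¹ ≡ 27 ≡ 27 (mod 56)
Check: 27 × 27 = 729 ≡ 1 (mod 56) ✓

27⁻¹ ≡ 27 (mod 56)


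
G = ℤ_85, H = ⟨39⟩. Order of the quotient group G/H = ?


|⟨39⟩| = n / gcd(39, 85) = 85 / 1 = 85
H is normal (ℤ_85 is abelian).
|G/H| = |G| / |H| = 85 / 85 = 1

|G/H| = 1


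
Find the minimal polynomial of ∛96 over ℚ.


∛96 satisfies x³ - 96 = 0, irreducible over ℚ (no rational root; 96 is not a perfect cube)

Minimal polynomial: x³ - 96


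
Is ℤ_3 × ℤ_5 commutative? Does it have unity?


Direct product ring; commutative with unity (1,1); but (1,0)·(0,1) = (0,0) gives zero divisors, so not an integral domain
Commutative: Yes
Integral domain: No
Has unity: Yes

ℤ_3 × ℤ_5: Commutative=Yes, Unity=Yes


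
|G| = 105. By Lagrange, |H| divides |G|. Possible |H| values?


Lagrange's theorem: |H| divides |G|
|G| = 105
Divisors of 105: 1, 3, 5, 7, 15, 21, 35, 105

Possible subgroup orders: {1, 3, 5, 7, 15, 21, 35, 105}


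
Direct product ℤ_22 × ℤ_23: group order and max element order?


|ℤ_22 × ℤ_23| = 22 × 23 = 506
Max element order = lcm(22,23) = 506
Cyclic? Yes (gcd=1)

|ℤ_22×ℤ_23| = 506, max element order = 506


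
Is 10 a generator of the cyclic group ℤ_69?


g generates ℤ_n iff gcd(g, n) = 1
gcd(10, 69) = 1
Since gcd = 1, 10 is a generator.

Yes, 10 generates ℤ_69


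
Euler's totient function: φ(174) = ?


Factor n: 174 = 2 × 3 × 29
φ(n) = n · ∏(1 - 1/p) over distinct primes p | n
φ(174) = 174 · (1 - 1/2) · (1 - 1/3) · (1 - 1/29) = 56

φ(174) = 56


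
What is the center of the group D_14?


Z(G) = {g ∈ G | gx = xg for all x ∈ G}
For even n, Z(D_n) = {e, r^(n/2)}: the 180° rotation r^7 commutes with every reflection and rotation

Z(D_14) = {e, r^7}


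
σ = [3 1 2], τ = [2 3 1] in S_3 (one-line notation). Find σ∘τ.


σ∘τ: apply τ first, then σ
1 →τ 2 →σ 1
2 →τ 3 →σ 2
3 →τ 1 →σ 3

σ∘τ = [1 2 3]


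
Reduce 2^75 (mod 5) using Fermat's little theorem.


Fermat's little theorem: if p is prime and gcd(a,p)=1, then a^(p-1) ≡ 1 (mod p)
p = 5 is prime, gcd(2,5) = 1
Reduce exponent: 75 mod 4 = 3
So 2^75 ≡ 2^3 (mod 5)
2^3 mod 5 = 3

2^75 ≡ 3 (mod 5)


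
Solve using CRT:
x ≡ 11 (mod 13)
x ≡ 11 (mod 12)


m₁ = 13, m₂ = 12, gcd = 1, so CRT applies. M = m₁·m₂ = 156
Let M₁ = M/m₁ = 12, M₂ = M/m₂ = 13
Find y₁ ≡ M₁⁻¹ (mod m₁): 12⁻¹ ≡ 12 (mod 13)
Find y₂ ≡ M₂⁻¹ (mod m₂): 13⁻¹ ≡ 1 (mod 12)
x = a₁·M₁·y₁ + a₂·M₂·y₂ = 11·12·12 + 11·13·1 = 1727
Reduce mod 156: x ≡ 11
Check: 11 mod 13 = 11 ✓, 11 mod 12 = 11 ✓

x ≡ 11 (mod 156)


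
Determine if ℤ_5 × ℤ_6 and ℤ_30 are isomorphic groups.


Comparing ℤ_5 × ℤ_6 and ℤ_30:
gcd(5,6) = 1, so ℤ_5 × ℤ_6 ≅ ℤ_30 (CRT)

Yes, ℤ_5 × ℤ_6 ≅ ℤ_30


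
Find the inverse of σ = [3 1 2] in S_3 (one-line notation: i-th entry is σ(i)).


To find σ⁻¹, swap domain and range:
σ(1) = 3 → σ⁻¹(3) = 1
σ(2) = 1 → σ⁻¹(1) = 2
σ(3) = 2 → σ⁻¹(2) = 3

σ⁻¹ = [2 3 1]


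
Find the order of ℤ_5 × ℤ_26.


|A × B| = |A| · |B|
|ℤ_5 × ℤ_26| = 5 × 26 = 130

|ℤ_5 × ℤ_26| = 130


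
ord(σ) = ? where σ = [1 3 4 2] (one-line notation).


Cycle decomposition: (2 3 4)
Cycle lengths: 3
Order = lcm(3) = 3

ord(σ) = 3


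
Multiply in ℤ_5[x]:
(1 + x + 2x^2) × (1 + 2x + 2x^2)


Expand and collect like terms; reduce coefficients mod 5:
x^0: 1·1 = 1 ≡ 1 (mod 5)
x^1: 1·2 + 1·1 = 3 ≡ 3 (mod 5)
x^2: 1·2 + 1·2 + 2·1 = 6 ≡ 1 (mod 5)
x^3: 1·2 + 2·2 = 6 ≡ 1 (mod 5)
x^4: 2·2 = 4 ≡ 4 (mod 5)
Result: 1 + 3x + x^2 + x^3 + 4x^4

f · g = 1 + 3x + x^2 + x^3 + 4x^4


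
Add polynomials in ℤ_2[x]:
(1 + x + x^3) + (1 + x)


Add coefficients mod 2:
x^0: 1 + 1 = 0 (mod 2)
x^1: 1 + 1 = 0 (mod 2)
x^2: 0 + 0 = 0 (mod 2)
x^3: 1 + 0 = 1 (mod 2)
Result: x^3

f + g = x^3


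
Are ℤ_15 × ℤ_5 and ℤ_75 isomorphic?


Comparing ℤ_15 × ℤ_5 and ℤ_75:
gcd(15,5) = 5 ≠ 1. Max element order in ℤ_15×ℤ_5 is lcm(15,5) = 15 < 75, so it has no element of order 75

No, ℤ_15 × ℤ_5 ≇ ℤ_75


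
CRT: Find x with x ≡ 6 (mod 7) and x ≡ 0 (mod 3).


m₁ = 7, m₂ = 3, gcd = 1, so CRT applies. M = m₁·m₂ = 21
Let M₁ = M/m₁ = 3, M₂ = M/m₂ = 7
Find y₁ ≡ M₁⁻¹ (mod m₁): 3⁻¹ ≡ 5 (mod 7)
Find y₂ ≡ M₂⁻¹ (mod m₂): 7⁻¹ ≡ 1 (mod 3)
x = a₁·M₁·y₁ + a₂·M₂·y₂ = 6·3·5 + 0·7·1 = 90
Reduce mod 21: x ≡ 6
Check: 6 mod 7 = 6 ✓, 6 mod 3 = 0 ✓

x ≡ 6 (mod 21)


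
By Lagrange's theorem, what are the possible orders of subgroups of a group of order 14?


Lagrange's theorem: |H| divides |G|
|G| = 14
Divisors of 14: 1, 2, 7, 14

Possible subgroup orders: {1, 2, 7, 14}


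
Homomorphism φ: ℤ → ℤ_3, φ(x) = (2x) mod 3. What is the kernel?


Kernel = preimage of identity
ker(φ) = {x ∈ ℤ : 2x ≡ 0 (mod 3)}. gcd(2,3) = 1, so 2x ≡ 0 (mod 3) ⟺ x ≡ 0 (mod 3/1 = 3). Hence ker(φ) = 3ℤ

ker(φ) = 3ℤ


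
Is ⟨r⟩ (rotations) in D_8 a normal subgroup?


H = ⟨r⟩ (rotations) in D_8
The rotation subgroup ⟨r⟩ has index 2 in D_8, so it is normal

Yes, normal subgroup


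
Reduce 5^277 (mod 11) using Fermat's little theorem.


Fermat's little theorem: if p is prime and gcd(a,p)=1, then a^(p-1) ≡ 1 (mod p)
p = 11 is prime, gcd(5,11) = 1
Reduce exponent: 277 mod 10 = 7
So 5^277 ≡ 5^7 (mod 11)
5^7 mod 11 = 3

5^277 ≡ 3 (mod 11)


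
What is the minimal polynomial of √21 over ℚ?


√21 satisfies x² - 21 = 0, irreducible over ℚ since 21 is squarefree

Minimal polynomial: x² - 21


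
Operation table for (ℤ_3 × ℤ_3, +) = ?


Elements: {(0,0), (0,1), (0,2), (1,0), (1,1), (1,2), (2,0), (2,1), (2,2)}
Operation: componentwise addition mod (3, 3)
Entry (a, b) = ((a₁+b₁) mod 3, (a₂+b₂) mod 3)

Cayley table:
      | (0,0) | (0,1) | (0,2) | (1,0) | (1,1) | (1,2) | (2,0) | (2,1) | (2,2)
(0,0) | (0,0) | (0,1) | (0,2) | (1,0) | (1,1) | (1,2) | (2,0) | (2,1) | (2,2)
(0,1) | (0,1) | (0,2) | (0,0) | (1,1) | (1,2) | (1,0) | (2,1) | (2,2) | (2,0)
(0,2) | (0,2) | (0,0) | (0,1) | (1,2) | (1,0) | (1,1) | (2,2) | (2,0) | (2,1)
(1,0) | (1,0) | (1,1) | (1,2) | (2,0) | (2,1) | (2,2) | (0,0) | (0,1) | (0,2)
(1,1) | (1,1) | (1,2) | (1,0) | (2,1) | (2,2) | (2,0) | (0,1) | (0,2) | (0,0)
(1,2) | (1,2) | (1,0) | (1,1) | (2,2) | (2,0) | (2,1) | (0,2) | (0,0) | (0,1)
(2,0) | (2,0) | (2,1) | (2,2) | (0,0) | (0,1) | (0,2) | (1,0) | (1,1) | (1,2)
(2,1) | (2,1) | (2,2) | (2,0) | (0,1) | (0,2) | (0,0) | (1,1) | (1,2) | (1,0)
(2,2) | (2,2) | (2,0) | (2,1) | (0,2) | (0,0) | (0,1) | (1,2) | (1,0) | (1,1)


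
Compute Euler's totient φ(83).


Factor n: 83 = 83
φ(n) = n · ∏(1 - 1/p) over distinct primes p | n
φ(83) = 83 · (1 - 1/83) = 82

φ(83) = 82


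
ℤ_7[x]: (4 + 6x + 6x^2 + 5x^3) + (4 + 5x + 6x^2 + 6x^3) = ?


Add coefficients mod 7:
x^0: 4 + 4 = 1 (mod 7)
x^1: 6 + 5 = 4 (mod 7)
x^2: 6 + 6 = 5 (mod 7)
x^3: 5 + 6 = 4 (mod 7)
Result: 1 + 4x + 5x^2 + 4x^3

f + g = 1 + 4x + 5x^2 + 4x^3


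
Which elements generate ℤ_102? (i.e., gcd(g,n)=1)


g generates ℤ_n iff gcd(g,n) = 1
Prime factors of 102: 2, 3, 17
Generators are g ∈ {1,...,101} not divisible by any of these primes.
Generators: {1, 5, 7, 11, 13, 19, 23, 25, 29, 31, 35, 37, 41, 43, 47, 49, 53, 55, 59, 61, 65, 67, 71, 73, 77, 79, 83, 89, 91, 95, 97, 101}
Number of generators = φ(102) = 32

Generators of ℤ_102 = {1, 5, 7, 11, 13, 19, 23, 25, 29, 31, 35, 37, 41, 43, 47, 49, 53, 55, 59, 61, 65, 67, 71, 73, 77, 79, 83, 89, 91, 95, 97, 101}


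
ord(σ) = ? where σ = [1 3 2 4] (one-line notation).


Cycle decomposition: (2 3)
Cycle lengths: 2
Order = lcm(2) = 2

ord(σ) = 2


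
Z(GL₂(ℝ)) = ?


Z(G) = {g ∈ G | gx = xg for all x ∈ G}
Only scalar multiples of the identity commute with all invertible matrices

Z(GL₂(ℝ)) = {aI : a ∈ ℝ, a ≠ 0}


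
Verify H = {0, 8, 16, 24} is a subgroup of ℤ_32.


Subgroup test for H = {0, 8, 16, 24} in (ℤ_32, +):
(1) 0 ∈ H? Yes
(2) Closure: for all a,b ∈ H, (a+b) mod 32 ∈ H? Yes
(3) Inverses: for all a ∈ H, -a mod 32 ∈ H? Yes

Yes, H is a subgroup of ℤ_32


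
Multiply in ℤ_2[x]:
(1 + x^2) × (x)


Expand and collect like terms; reduce coefficients mod 2:
x^0: 1·0 = 0 ≡ 0 (mod 2)
x^1: 1·1 + 0·0 = 1 ≡ 1 (mod 2)
x^2: 0·1 + 1·0 = 0 ≡ 0 (mod 2)
x^3: 1·1 = 1 ≡ 1 (mod 2)
Result: x + x^3

f · g = x + x^3


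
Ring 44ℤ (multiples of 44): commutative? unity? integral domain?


44ℤ is a commutative ring under +,× but has no multiplicative identity (1 ∉ 44ℤ); it has no zero divisors, but without unity it is not an integral domain
Commutative: Yes
Integral domain: No
Has unity: No

44ℤ (multiples of 44): Commutative=Yes, Unity=No


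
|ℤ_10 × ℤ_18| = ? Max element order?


|ℤ_10 × ℤ_18| = 10 × 18 = 180
Max element order = lcm(10,18) = 90
Cyclic? No (gcd=2)

|ℤ_10×ℤ_18| = 180, max element order = 90


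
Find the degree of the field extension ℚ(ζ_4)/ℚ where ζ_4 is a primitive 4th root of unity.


[ℚ(ζ_n):ℚ] = deg Φ_n(x) = φ(n). Here φ(4) = 2

[ℚ(ζ_4)/ℚ where ζ_4 is a primitive 4th root of unity] = 2


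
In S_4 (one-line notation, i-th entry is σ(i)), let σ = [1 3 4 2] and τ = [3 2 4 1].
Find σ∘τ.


σ∘τ: apply τ first, then σ
1 →τ 3 →σ 4
2 →τ 2 →σ 3
3 →τ 4 →σ 2
4 →τ 1 →σ 1

σ∘τ = [4 3 2 1]


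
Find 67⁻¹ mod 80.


Use the extended Euclidean algorithm to write 1 = 67·s + 80·t; then s mod 80 is the inverse.
Euclidean algorithm:
  67 = 0·80 + 67
  80 = 1·67 + 13
  67 = 5·13 + 2
  13 = 6·2 + 1
  2 = 2·1 + 0
gcd(67,80) = 1
Back-substitution gives: 67·(-37) + 80·(31) = 1
So 67⁻¹ ≡ -37 ≡ 43 (mod 80)
Check: 67 × 43 = 2881 ≡ 1 (mod 80) ✓

67⁻¹ ≡ 43 (mod 80)


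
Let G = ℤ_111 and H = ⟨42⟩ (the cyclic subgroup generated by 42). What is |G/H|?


|⟨42⟩| = n / gcd(42, 111) = 111 / 3 = 37
H is normal (ℤ_111 is abelian).
|G/H| = |G| / |H| = 111 / 37 = 3

|G/H| = 3


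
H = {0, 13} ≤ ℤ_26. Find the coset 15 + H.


15 + H = {15 + h (mod 26) : h ∈ H}
15+0=15, 15+13=2
15 + H = {2, 15} = 2 + H

15 + H = {2, 15}


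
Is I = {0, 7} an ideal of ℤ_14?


Check ideal conditions for I = {0, 7} in ℤ_14:
(1) I is an additive subgroup? Yes
(2) For r ∈ ℤ_14 and a ∈ I: r·a ∈ I? Yes

Yes, I is an ideal of ℤ_14


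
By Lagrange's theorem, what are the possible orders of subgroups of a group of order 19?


Lagrange's theorem: |H| divides |G|
|G| = 19
Divisors of 19: 1, 19

Possible subgroup orders: {1, 19}


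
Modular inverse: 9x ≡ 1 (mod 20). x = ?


Use the extended Euclidean algorithm to write 1 = 9·s + 20·t; then s mod 20 is the inverse.
Euclidean algorithm:
  9 = 0·20 + 9
  20 = 2·9 + 2
  9 = 4·2 + 1
  2 = 2·1 + 0
gcd(9,20) = 1
Back-substitution gives: 9·(9) + 20·(-4) = 1
So 9⁻¹ ≡ 9 ≡ 9 (mod 20)
Check: 9 × 9 = 81 ≡ 1 (mod 20) ✓

9⁻¹ ≡ 9 (mod 20)


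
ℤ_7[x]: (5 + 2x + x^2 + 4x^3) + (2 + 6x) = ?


Add coefficients mod 7:
x^0: 5 + 2 = 0 (mod 7)
x^1: 2 + 6 = 1 (mod 7)
x^2: 1 + 0 = 1 (mod 7)
x^3: 4 + 0 = 4 (mod 7)
Result: x + x^2 + 4x^3

f + g = x + x^2 + 4x^3


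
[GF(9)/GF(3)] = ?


GF(9) = GF(3^2), so the extension degree is 2

[GF(9)/GF(3)] = 2


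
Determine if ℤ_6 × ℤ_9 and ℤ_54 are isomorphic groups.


Comparing ℤ_6 × ℤ_9 and ℤ_54:
gcd(6,9) = 3 ≠ 1. Max element order in ℤ_6×ℤ_9 is lcm(6,9) = 18 < 54, so it has no element of order 54

No, ℤ_6 × ℤ_9 ≇ ℤ_54


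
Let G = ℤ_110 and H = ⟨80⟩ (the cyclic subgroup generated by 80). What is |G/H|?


|⟨80⟩| = n / gcd(80, 110) = 110 / 10 = 11
H is normal (ℤ_110 is abelian).
|G/H| = |G| / |H| = 110 / 11 = 10

|G/H| = 10


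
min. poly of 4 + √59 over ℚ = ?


Let α = 4 + √59. Then α - 4 = √59, so (α - 4)² = 59, giving α² - 8α - 43 = 0. Degree 2 and α ∉ ℚ, so this is the minimal polynomial.

Minimal polynomial: x² - 8x - 43


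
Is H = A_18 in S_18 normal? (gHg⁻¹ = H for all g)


H = A_18 in S_18
A_18 has index 2 in S_18, and every subgroup of index 2 is normal

Yes, normal subgroup


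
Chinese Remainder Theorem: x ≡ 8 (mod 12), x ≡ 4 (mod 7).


m₁ = 12, m₂ = 7, gcd = 1, so CRT applies. M = m₁·m₂ = 84
Let M₁ = M/m₁ = 7, M₂ = M/m₂ = 12
Find y₁ ≡ M₁⁻¹ (mod m₁): 7⁻¹ ≡ 7 (mod 12)
Find y₂ ≡ M₂⁻¹ (mod m₂): 12⁻¹ ≡ 3 (mod 7)
x = a₁·M₁·y₁ + a₂·M₂·y₂ = 8·7·7 + 4·12·3 = 536
Reduce mod 84: x ≡ 32
Check: 32 mod 12 = 8 ✓, 32 mod 7 = 4 ✓

x ≡ 32 (mod 84)


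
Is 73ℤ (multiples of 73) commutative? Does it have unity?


73ℤ is a commutative ring under +,× but has no multiplicative identity (1 ∉ 73ℤ); it has no zero divisors, but without unity it is not an integral domain
Commutative: Yes
Integral domain: No
Has unity: No

73ℤ (multiples of 73): Commutative=Yes, Unity=No


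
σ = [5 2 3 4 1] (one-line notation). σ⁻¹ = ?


To find σ⁻¹, swap domain and range:
σ(1) = 5 → σ⁻¹(5) = 1
σ(2) = 2 → σ⁻¹(2) = 2
σ(3) = 3 → σ⁻¹(3) = 3
σ(4) = 4 → σ⁻¹(4) = 4
σ(5) = 1 → σ⁻¹(1) = 5

σ⁻¹ = [5 2 3 4 1]


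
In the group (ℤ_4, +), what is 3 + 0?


Operation: addition mod 4
3 + 0 = (a + b) mod 4 with a = 3, b = 0

3 + 0 = 3


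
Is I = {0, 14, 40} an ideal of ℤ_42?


Check ideal conditions for I = {0, 14, 40} in ℤ_42:
(1) I is an additive subgroup? No
(2) For r ∈ ℤ_42 and a ∈ I: r·a ∈ I? No  [counterexample: r=2, a=14, r·a mod 42 = 28 ∉ I]

No, I is not an ideal of ℤ_42


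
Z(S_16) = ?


Z(G) = {g ∈ G | gx = xg for all x ∈ G}
S_n is non-abelian for n ≥ 3; Z(S_16) is trivial

Z(S_16) = {e}


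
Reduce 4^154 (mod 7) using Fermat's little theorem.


Fermat's little theorem: if p is prime and gcd(a,p)=1, then a^(p-1) ≡ 1 (mod p)
p = 7 is prime, gcd(4,7) = 1
Reduce exponent: 154 mod 6 = 4
So 4^154 ≡ 4^4 (mod 7)
4^4 mod 7 = 4

4^154 ≡ 4 (mod 7)


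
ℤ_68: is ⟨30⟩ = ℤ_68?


g generates ℤ_n iff gcd(g, n) = 1
gcd(30, 68) = 2
Since gcd = 2 ≠ 1, ⟨30⟩ has order 34 < 68, so 30 is not a generator.

No, 30 does not generate ℤ_68


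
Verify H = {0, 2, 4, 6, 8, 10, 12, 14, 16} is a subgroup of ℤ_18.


Subgroup test for H = {0, 2, 4, 6, 8, 10, 12, 14, 16} in (ℤ_18, +):
(1) 0 ∈ H? Yes
(2) Closure: for all a,b ∈ H, (a+b) mod 18 ∈ H? Yes
(3) Inverses: for all a ∈ H, -a mod 18 ∈ H? Yes

Yes, H is a subgroup of ℤ_18


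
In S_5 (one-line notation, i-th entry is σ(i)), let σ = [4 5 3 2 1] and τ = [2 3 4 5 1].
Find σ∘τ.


σ∘τ: apply τ first, then σ
1 →τ 2 →σ 5
2 →τ 3 →σ 3
3 →τ 4 →σ 2
4 →τ 5 →σ 1
5 →τ 1 →σ 4

σ∘τ = [5 3 2 1 4]


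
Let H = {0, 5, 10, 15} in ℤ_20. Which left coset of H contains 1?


1 + H = {1 + h (mod 20) : h ∈ H}
1+0=1, 1+5=6, 1+10=11, 1+15=16

1 + H = {1, 6, 11, 16}


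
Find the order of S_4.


|S_n| = n! (number of permutations of n symbols)
|S_4| = 4! = 24

|S_4| = 24


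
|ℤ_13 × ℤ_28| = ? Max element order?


|ℤ_13 × ℤ_28| = 13 × 28 = 364
Max element order = lcm(13,28) = 364
Cyclic? Yes (gcd=1)

|ℤ_13×ℤ_28| = 364, max element order = 364


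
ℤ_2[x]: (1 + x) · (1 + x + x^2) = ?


Expand and collect like terms; reduce coefficients mod 2:
x^0: 1·1 = 1 ≡ 1 (mod 2)
x^1: 1·1 + 1·1 = 2 ≡ 0 (mod 2)
x^2: 1·1 + 1·1 = 2 ≡ 0 (mod 2)
x^3: 1·1 = 1 ≡ 1 (mod 2)
Result: 1 + x^3

f · g = 1 + x^3


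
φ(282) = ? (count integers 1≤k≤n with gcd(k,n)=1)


Factor n: 282 = 2 × 3 × 47
φ(n) = n · ∏(1 - 1/p) over distinct primes p | n
φ(282) = 282 · (1 - 1/2) · (1 - 1/3) · (1 - 1/47) = 92

φ(282) = 92


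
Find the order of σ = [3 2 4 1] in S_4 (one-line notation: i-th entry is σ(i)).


Cycle decomposition: (1 3 4)
Cycle lengths: 3
Order = lcm(3) = 3

ord(σ) = 3


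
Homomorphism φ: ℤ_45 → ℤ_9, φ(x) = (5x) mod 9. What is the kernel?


Kernel = preimage of identity
ker(φ) = {x ∈ ℤ_45 : 5x ≡ 0 (mod 9)}. Since 9 | 45, φ is well-defined. The kernel is the cyclic subgroup ⟨9⟩ of ℤ_45 (order 5), i.e. {0, 9, 18, 27, 36}

ker(φ) = {0, 9, 18, 27, 36}


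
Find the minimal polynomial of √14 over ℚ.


√14 satisfies x² - 14 = 0, irreducible over ℚ since 14 is squarefree

Minimal polynomial: x² - 14


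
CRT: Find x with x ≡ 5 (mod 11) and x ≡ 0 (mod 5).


m₁ = 11, m₂ = 5, gcd = 1, so CRT applies. M = m₁·m₂ = 55
Let M₁ = M/m₁ = 5, M₂ = M/m₂ = 11
Find y₁ ≡ M₁⁻¹ (mod m₁): 5⁻¹ ≡ 9 (mod 11)
Find y₂ ≡ M₂⁻¹ (mod m₂): 11⁻¹ ≡ 1 (mod 5)
x = a₁·M₁·y₁ + a₂·M₂·y₂ = 5·5·9 + 0·11·1 = 225
Reduce mod 55: x ≡ 5
Check: 5 mod 11 = 5 ✓, 5 mod 5 = 0 ✓

x ≡ 5 (mod 55)


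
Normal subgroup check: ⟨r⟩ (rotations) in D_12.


H = ⟨r⟩ (rotations) in D_12
The rotation subgroup ⟨r⟩ has index 2 in D_12, so it is normal

Yes, normal subgroup


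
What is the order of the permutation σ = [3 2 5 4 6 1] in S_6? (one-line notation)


Cycle decomposition: (1 3 5 6)
Cycle lengths: 4
Order = lcm(4) = 4

ord(σ) = 4


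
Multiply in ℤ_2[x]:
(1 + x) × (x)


Expand and collect like terms; reduce coefficients mod 2:
x^0: 1·0 = 0 ≡ 0 (mod 2)
x^1: 1·1 + 1·0 = 1 ≡ 1 (mod 2)
x^2: 1·1 = 1 ≡ 1 (mod 2)
Result: x + x^2

f · g = x + x^2


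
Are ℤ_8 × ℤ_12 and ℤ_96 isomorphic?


Comparing ℤ_8 × ℤ_12 and ℤ_96:
gcd(8,12) = 4 ≠ 1. Max element order in ℤ_8×ℤ_12 is lcm(8,12) = 24 < 96, so it has no element of order 96

No, ℤ_8 × ℤ_12 ≇ ℤ_96


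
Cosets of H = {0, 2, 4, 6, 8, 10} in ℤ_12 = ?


H = {0, 2, 4, 6, 8, 10}, |H| = 6
Number of cosets = |G|/|H| = 12/6 = 2
0 + H = {0, 2, 4, 6, 8, 10}
1 + H = {1, 3, 5, 7, 9, 11}

Cosets: 0+H={0,2,4,6,8,10}; 1+H={1,3,5,7,9,11}


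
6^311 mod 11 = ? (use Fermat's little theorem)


Fermat's little theorem: if p is prime and gcd(a,p)=1, then a^(p-1) ≡ 1 (mod p)
p = 11 is prime, gcd(6,11) = 1
Reduce exponent: 311 mod 10 = 1
So 6^311 ≡ 6^1 (mod 11)
6^1 mod 11 = 6

6^311 ≡ 6 (mod 11)


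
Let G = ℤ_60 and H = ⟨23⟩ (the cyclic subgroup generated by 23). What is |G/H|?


|⟨23⟩| = n / gcd(23, 60) = 60 / 1 = 60
H is normal (ℤ_60 is abelian).
|G/H| = |G| / |H| = 60 / 60 = 1

|G/H| = 1


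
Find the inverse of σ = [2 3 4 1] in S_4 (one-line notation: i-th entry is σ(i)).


To find σ⁻¹, swap domain and range:
σ(1) = 2 → σ⁻¹(2) = 1
σ(2) = 3 → σ⁻¹(3) = 2
σ(3) = 4 → σ⁻¹(4) = 3
σ(4) = 1 → σ⁻¹(1) = 4

σ⁻¹ = [4 1 2 3]


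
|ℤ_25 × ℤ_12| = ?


|A × B| = |A| · |B|
|ℤ_25 × ℤ_12| = 25 × 12 = 300

|ℤ_25 × ℤ_12| = 300


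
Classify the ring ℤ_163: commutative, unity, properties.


ℤ_163 is a commutative ring with unity 1; 163 is prime, so ℤ_163 is a field (hence an integral domain)
Commutative: Yes
Integral domain: Yes
Has unity: Yes

ℤ_163: Commutative=Yes, Unity=Yes


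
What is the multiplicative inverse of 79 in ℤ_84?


Use the extended Euclidean algorithm to write 1 = 79·s + 84·t; then s mod 84 is the inverse.
Euclidean algorithm:
  79 = 0·84 + 79
  84 = 1·79 + 5
  79 = 15·5 + 4
  5 = 1·4 + 1
  4 = 4·1 + 0
gcd(79,84) = 1
Back-substitution gives: 79·(-17) + 84·(16) = 1
So 79⁻¹ ≡ -17 ≡ 67 (mod 84)
Check: 79 × 67 = 5293 ≡ 1 (mod 84) ✓

79⁻¹ ≡ 67 (mod 84)


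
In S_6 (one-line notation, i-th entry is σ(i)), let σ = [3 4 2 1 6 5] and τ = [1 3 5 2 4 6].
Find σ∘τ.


σ∘τ: apply τ first, then σ
1 →τ 1 →σ 3
2 →τ 3 →σ 2
3 →τ 5 →σ 6
4 →τ 2 →σ 4
5 →τ 4 →σ 1
6 →τ 6 →σ 5

σ∘τ = [3 2 6 4 1 5]


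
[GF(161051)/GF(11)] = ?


GF(161051) = GF(11^5), so the extension degree is 5

[GF(161051)/GF(11)] = 5


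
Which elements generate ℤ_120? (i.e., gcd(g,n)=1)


g generates ℤ_n iff gcd(g,n) = 1
Prime factors of 120: 2, 3, 5
Generators are g ∈ {1,...,119} not divisible by any of these primes.
Generators: {1, 7, 11, 13, 17, 19, 23, 29, 31, 37, 41, 43, 47, 49, 53, 59, 61, 67, 71, 73, 77, 79, 83, 89, 91, 97, 101, 103, 107, 109, 113, 119}
Number of generators = φ(120) = 32

Generators of ℤ_120 = {1, 7, 11, 13, 17, 19, 23, 29, 31, 37, 41, 43, 47, 49, 53, 59, 61, 67, 71, 73, 77, 79, 83, 89, 91, 97, 101, 103, 107, 109, 113, 119}


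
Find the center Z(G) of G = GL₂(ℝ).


Z(G) = {g ∈ G | gx = xg for all x ∈ G}
Only scalar multiples of the identity commute with all invertible matrices

Z(GL₂(ℝ)) = {aI : a ∈ ℝ, a ≠ 0}


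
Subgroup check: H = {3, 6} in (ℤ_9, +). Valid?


Subgroup test for H = {3, 6} in (ℤ_9, +):
(1) 0 ∈ H? No
(2) Closure: for all a,b ∈ H, (a+b) mod 9 ∈ H? No  [counterexample: 3 + 6 = 0 ∉ H]
(3) Inverses: for all a ∈ H, -a mod 9 ∈ H? Yes

No, H is not a subgroup of ℤ_9


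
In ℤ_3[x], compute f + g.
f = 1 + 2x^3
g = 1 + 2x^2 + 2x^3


Add coefficients mod 3:
x^0: 1 + 1 = 2 (mod 3)
x^1: 0 + 0 = 0 (mod 3)
x^2: 0 + 2 = 2 (mod 3)
x^3: 2 + 2 = 1 (mod 3)
Result: 2 + 2x^2 + x^3

f + g = 2 + 2x^2 + x^3


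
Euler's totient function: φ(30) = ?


φ(n) = count of k ∈ {1,...,n} with gcd(k,n)=1
Coprimes to 30: {1, 7, 11, 13, 17, 19, 23, 29}
Count: 8

φ(30) = 8


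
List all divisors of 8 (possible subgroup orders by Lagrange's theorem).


Lagrange's theorem: |H| divides |G|
|G| = 8
Divisors of 8: 1, 2, 4, 8

Possible subgroup orders: {1, 2, 4, 8}


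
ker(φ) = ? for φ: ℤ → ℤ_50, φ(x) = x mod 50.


Kernel = preimage of identity
ker(φ) = {x ∈ ℤ : x ≡ 0 (mod 50)} = 50ℤ = {0, ±50, ±100, ...}

ker(φ) = 50ℤ


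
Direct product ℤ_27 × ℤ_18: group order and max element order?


|ℤ_27 × ℤ_18| = 27 × 18 = 486
Max element order = lcm(27,18) = 54
Cyclic? No (gcd=9)

|ℤ_27×ℤ_18| = 486, max element order = 54


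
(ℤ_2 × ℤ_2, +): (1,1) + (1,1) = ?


Operation: componentwise addition mod (2, 2)
(1,1) + (1,1) = ((a₁+b₁) mod 2, (a₂+b₂) mod 2) with a = (1,1), b = (1,1)

(1,1) + (1,1) = (0,0)


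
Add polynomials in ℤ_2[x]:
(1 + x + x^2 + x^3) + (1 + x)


Add coefficients mod 2:
x^0: 1 + 1 = 0 (mod 2)
x^1: 1 + 1 = 0 (mod 2)
x^2: 1 + 0 = 1 (mod 2)
x^3: 1 + 0 = 1 (mod 2)
Result: x^2 + x^3

f + g = x^2 + x^3


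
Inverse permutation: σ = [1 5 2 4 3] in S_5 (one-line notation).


To find σ⁻¹, swap domain and range:
σ(1) = 1 → σ⁻¹(1) = 1
σ(2) = 5 → σ⁻¹(5) = 2
σ(3) = 2 → σ⁻¹(2) = 3
σ(4) = 4 → σ⁻¹(4) = 4
σ(5) = 3 → σ⁻¹(3) = 5

σ⁻¹ = [1 3 5 4 2]


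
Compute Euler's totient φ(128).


Factor n: 128 = 2^7
φ(n) = n · ∏(1 - 1/p) over distinct primes p | n
φ(128) = 128 · (1 - 1/2) = 64

φ(128) = 64
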